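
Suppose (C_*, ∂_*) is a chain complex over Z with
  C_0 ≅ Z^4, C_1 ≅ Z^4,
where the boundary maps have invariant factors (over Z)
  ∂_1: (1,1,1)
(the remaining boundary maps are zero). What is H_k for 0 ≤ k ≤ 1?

H_0 ≅ Z,  H_1 ≅ Z.

H_0: b_0 = 4 − 0 − 3 = 1; torsion from ∂_1 factors > 1: none. So H_0 ≅ Z.
H_1: b_1 = 4 − 3 − 0 = 1; torsion from ∂_2 factors > 1: none. So H_1 ≅ Z.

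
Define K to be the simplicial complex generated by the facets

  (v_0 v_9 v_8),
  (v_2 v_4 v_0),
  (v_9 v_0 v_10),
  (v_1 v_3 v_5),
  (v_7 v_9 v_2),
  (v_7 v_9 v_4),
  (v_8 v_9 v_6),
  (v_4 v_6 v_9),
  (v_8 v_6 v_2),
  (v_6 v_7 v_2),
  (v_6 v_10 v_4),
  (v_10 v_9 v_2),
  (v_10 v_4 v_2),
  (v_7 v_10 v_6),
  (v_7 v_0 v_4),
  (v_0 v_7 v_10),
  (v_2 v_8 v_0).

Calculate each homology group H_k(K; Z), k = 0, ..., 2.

H_0 = Z^2,  H_1 = Z^2,  H_2 = Z.

Order the vertices as v_0 < v_1 < v_2 < v_3 < v_4 < v_5 < v_6 < v_7 < v_8 < v_9 < v_10. Listing each simplex with vertices in this order, K has dimension 2 with simplices:

  0-simplices (11): [v_0], [v_1], [v_2], [v_3], [v_4], [v_5], [v_6], [v_7], [v_8], [v_9], [v_10]
  1-simplices (27): (27 of them)
  2-simplices (17): (17 of them)

giving chain groups C_0 ≅ Z^11, C_1 ≅ Z^27, C_2 ≅ Z^17.

Boundary ∂_1: C_1 → C_0 maps an edge to its endpoints' difference, ∂[p,q] = q − p. For instance
  ∂[v_4,v_7] = [v_7] − [v_4].
As a 11×27 matrix over Z this has rank 9, with invariant factors (1,1,1,1,1,1,1,1,1).

∂_2: C_2 → C_1 acts by ∂[p,q,r] = [q,r] − [p,r] + [p,q]. For instance
  ∂[v_0,v_8,v_9] = [v_8,v_9] − [v_0,v_9] + [v_0,v_8],
  ∂[v_2,v_9,v_10] = [v_9,v_10] − [v_2,v_10] + [v_2,v_9].
The resulting 27×17 matrix has rank 16, and its Smith normal form has invariant factors (1,1,1,1,1,1,1,1,1,1,1,1,1,1,1,1).

From H_k ≅ ker(∂_k) / im(∂_{k+1}) we obtain:

  H_0: rank C_0 − rank ∂_1 = 11 − 9 = 2, and the invariant factors of ∂_1 are all 1, so H_0 ≅ Z^2.
  H_1: rank ker ∂_1 − rank ∂_2 = (27 − 9) − 16 = 2, and the invariant factors of ∂_2 are all 1, so H_1 ≅ Z^2.
  H_2: rank ker ∂_2 − rank ∂_3 = (17 − 16) − 0 = 1, and there is no ∂_3, so H_2 ≅ Z.

(K is a triangulation of the disjoint union of the torus T^2 and the 2-simplex.)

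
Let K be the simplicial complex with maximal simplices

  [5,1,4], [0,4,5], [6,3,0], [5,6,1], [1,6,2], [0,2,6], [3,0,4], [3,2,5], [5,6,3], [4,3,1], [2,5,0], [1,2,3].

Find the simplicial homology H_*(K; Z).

H_0 = Z,  H_1 = Z/2,  H_2 = 0.

Take the total order 0 < 1 < 2 < 3 < 4 < 5 < 6 on the vertex set. Then K (dimension 2) consists of the simplices:

  0-simplices (7): [0], [1], [2], [3], [4], [5], [6]
  1-simplices (18): [0,2], [0,3], [0,4], [0,5], [0,6], [1,2], [1,3], [1,4], [1,5], [1,6], [2,3], [2,5], [2,6], [3,4], [3,5], [3,6], [4,5], [5,6]
  2-simplices (12): [0,2,5], [0,2,6], [0,3,4], [0,3,6], [0,4,5], [1,2,3], [1,2,6], [1,3,4], [1,4,5], [1,5,6], [2,3,5], [3,5,6]

giving chain groups C_0 ≅ Z^7, C_1 ≅ Z^18, C_2 ≅ Z^12.

∂_1: C_1 → C_0 is given by ∂[p,q] = [q] − [p]. For instance
  ∂[0,6] = [6] − [0].
The 7×18 boundary matrix has rank 6 and Smith normal form diag(1,1,1,1,1,1).

∂_2: C_2 → C_1 maps a triangle to the signed sum of its edges. For instance
  ∂[1,3,4] = [3,4] − [1,4] + [1,3],
  ∂[0,4,5] = [4,5] − [0,5] + [0,4].
This gives a 18×12 integer matrix of rank 12; reducing to Smith normal form yields diagonal entries (1,1,1,1,1,1,1,1,1,1,1,2).

From H_k ≅ ker(∂_k) / im(∂_{k+1}) we obtain:

  H_0: rank C_0 − rank ∂_1 = 7 − 6 = 1, and the invariant factors of ∂_1 are all 1, so H_0 ≅ Z.
  H_1: rank ker ∂_1 − rank ∂_2 = (18 − 6) − 12 = 0, and ∂_2 has invariant factor 2 > 1, so H_1 ≅ Z/2.
  H_2: rank ker ∂_2 − rank ∂_3 = (12 − 12) − 0 = 0, and there is no ∂_3, so H_2 ≅ 0.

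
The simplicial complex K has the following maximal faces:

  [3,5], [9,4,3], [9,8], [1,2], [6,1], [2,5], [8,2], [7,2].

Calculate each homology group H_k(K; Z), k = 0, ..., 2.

K has 9 vertices, 10 edges, 1 triangle.
rank ∂_0 = 0, rank ∂_1 = 8 ⇒ b_0 = 9 − 0 − 8 = 1; all invariant factors of ∂_1 are 1 so no torsion. So H_0 ≅ Z.
rank ∂_1 = 8, rank ∂_2 = 1 ⇒ b_1 = 10 − 8 − 1 = 1; all invariant factors of ∂_2 are 1 so no torsion. So H_1 ≅ Z.
rank ∂_2 = 1, rank ∂_3 = 0 ⇒ b_2 = 1 − 1 − 0 = 0. So H_2 ≅ 0.

H_0 ≅ Z,  H_1 ≅ Z,  H_2 = 0.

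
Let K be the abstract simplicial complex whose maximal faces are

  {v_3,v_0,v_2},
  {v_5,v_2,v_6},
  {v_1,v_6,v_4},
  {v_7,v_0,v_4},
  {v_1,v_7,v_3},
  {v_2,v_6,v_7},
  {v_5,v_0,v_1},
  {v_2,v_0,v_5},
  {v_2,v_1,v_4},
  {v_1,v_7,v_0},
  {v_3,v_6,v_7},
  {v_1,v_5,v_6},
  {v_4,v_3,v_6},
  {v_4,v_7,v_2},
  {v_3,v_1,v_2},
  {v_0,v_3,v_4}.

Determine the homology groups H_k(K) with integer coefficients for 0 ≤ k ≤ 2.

H_0 = Z,  H_1 = Z^2,  H_2 = Z.

Order the vertices as v_0 < v_1 < v_2 < v_3 < v_4 < v_5 < v_6 < v_7. Listing each simplex with vertices in this order, K has dimension 2 with simplices:

  0-simplices (8): [v_0], [v_1], [v_2], [v_3], [v_4], [v_5], [v_6], [v_7]
  1-simplices (24): (24 of them)
  2-simplices (16): (16 of them)

so the chain groups are C_0 ≅ Z^8, C_1 ≅ Z^24, C_2 ≅ Z^16.

∂_1: C_1 → C_0 sends each edge [p,q] (with p < q) to q − p. For instance
  ∂[v_4,v_6] = [v_6] − [v_4].
The 8×24 boundary matrix has rank 7 and Smith normal form diag(1,1,1,1,1,1,1).

Boundary ∂_2: C_2 → C_1 acts by ∂[p,q,r] = [q,r] − [p,r] + [p,q]. For instance
  ∂[v_3,v_6,v_7] = [v_6,v_7] − [v_3,v_7] + [v_3,v_6],
  ∂[v_0,v_3,v_4] = [v_3,v_4] − [v_0,v_4] + [v_0,v_3].
This gives a 24×16 integer matrix of rank 15; reducing to Smith normal form yields diagonal entries (1,1,1,1,1,1,1,1,1,1,1,1,1,1,1).

Computing H_k = (kernel of ∂_k) / (image of ∂_{k+1}):

  H_0: rank C_0 − rank ∂_1 = 8 − 7 = 1, and the invariant factors of ∂_1 are all 1, so H_0 = Z.
  H_1: rank ker ∂_1 − rank ∂_2 = (24 − 7) − 15 = 2, and the invariant factors of ∂_2 are all 1, so H_1 = Z^2.
  H_2: rank ker ∂_2 − rank ∂_3 = (16 − 15) − 0 = 1, and there is no ∂_3, so H_2 = Z.

As a check, the Euler characteristic is 8 − 24 + 16 = 0, which agrees with 1 − 2 + 1 = 0.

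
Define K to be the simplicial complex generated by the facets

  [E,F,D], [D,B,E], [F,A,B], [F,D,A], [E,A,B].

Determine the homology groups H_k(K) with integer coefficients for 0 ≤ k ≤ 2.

Take the total order A < B < D < E < F on the vertex set. Then K (dimension 2) consists of the simplices:

  0-simplices (5): A, B, D, E, F
  1-simplices (10): AB, AD, AE, AF, BD, BE, BF, DE, DF, EF
  2-simplices (5): ABE, ABF, ADF, BDE, DEF

so the chain groups are C_0 ≅ Z^5, C_1 ≅ Z^10, C_2 ≅ Z^5.

∂_1: C_1 → C_0 sends each edge [p,q] (with p < q) to q − p.
As a 5×10 matrix over Z this has rank 4, with invariant factors (1,1,1,1).

Boundary ∂_2: C_2 → C_1 maps a triangle to the signed sum of its edges. For instance
  ∂BDE = DE − BE + BD,
  ∂ADF = DF − AF + AD.
The resulting 10×5 matrix has rank 5, and its Smith normal form has invariant factors (1,1,1,1,1).

Reading off H_k = ker ∂_k / im ∂_{k+1}:

  H_0: rank C_0 − rank ∂_1 = 5 − 4 = 1, and the invariant factors of ∂_1 are all 1, so H_0 ≅ Z.
  H_1: rank ker ∂_1 − rank ∂_2 = (10 − 4) − 5 = 1, and the invariant factors of ∂_2 are all 1, so H_1 ≅ Z.
  H_2: rank ker ∂_2 − rank ∂_3 = (5 − 5) − 0 = 0, and there is no ∂_3, so H_2 ≅ 0.

H_0 ≅ Z,  H_1 ≅ Z,  H_2 = 0.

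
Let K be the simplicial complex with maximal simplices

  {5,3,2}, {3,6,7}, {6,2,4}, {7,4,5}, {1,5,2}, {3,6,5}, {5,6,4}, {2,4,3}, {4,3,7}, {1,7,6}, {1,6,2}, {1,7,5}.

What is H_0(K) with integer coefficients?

H_0 = Z.

Order the vertices as 1 < 2 < 3 < 4 < 5 < 6 < 7. Listing each simplex with vertices in this order, K has dimension 2 with simplices:

  0-simplices (7): [1], [2], [3], [4], [5], [6], [7]
  1-simplices (18): [1,2], [1,5], [1,6], [1,7], [2,3], [2,4], [2,5], [2,6], [3,4], [3,5], [3,6], [3,7], [4,5], [4,6], [4,7], [5,6], [5,7], [6,7]
  2-simplices (12): [1,2,5], [1,2,6], [1,5,7], [1,6,7], [2,3,4], [2,3,5], [2,4,6], [3,4,7], [3,5,6], [3,6,7], [4,5,6], [4,5,7]

Hence C_0 ≅ Z^7, C_1 ≅ Z^18, C_2 ≅ Z^12.

∂_1: C_1 → C_0 maps an edge to its endpoints' difference, ∂[p,q] = q − p. For instance
  ∂[4,7] = [7] − [4].
The resulting 7×18 matrix has rank 6, and its Smith normal form has invariant factors (1,1,1,1,1,1).

Boundary ∂_2: C_2 → C_1 sends each 2-simplex [p,q,r] to [q,r] − [p,r] + [p,q]. For instance
  ∂[4,5,7] = [5,7] − [4,7] + [4,5],
  ∂[2,3,5] = [3,5] − [2,5] + [2,3].
This gives a 18×12 integer matrix of rank 12; reducing to Smith normal form yields diagonal entries (1,1,1,1,1,1,1,1,1,1,1,2).

Computing H_k = (kernel of ∂_k) / (image of ∂_{k+1}):

  H_0: rank C_0 − rank ∂_1 = 7 − 6 = 1, and the invariant factors of ∂_1 are all 1, so H_0 = Z.

(K is a triangulation of the real projective plane RP^2.)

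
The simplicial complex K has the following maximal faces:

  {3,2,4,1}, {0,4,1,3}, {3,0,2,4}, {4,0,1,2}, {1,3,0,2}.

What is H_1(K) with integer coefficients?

H_1 = 0.

Take the total order 0 < 1 < 2 < 3 < 4 on the vertex set. Then K (dimension 3) consists of the simplices:

  0-simplices (5): [0], [1], [2], [3], [4]
  1-simplices (10): [0,1], [0,2], [0,3], [0,4], [1,2], [1,3], [1,4], [2,3], [2,4], [3,4]
  2-simplices (10): [0,1,2], [0,1,3], [0,1,4], [0,2,3], [0,2,4], [0,3,4], [1,2,3], [1,2,4], [1,3,4], [2,3,4]
  3-simplices (5): [0,1,2,3], [0,1,2,4], [0,1,3,4], [0,2,3,4], [1,2,3,4]

giving chain groups C_0 ≅ Z^5, C_1 ≅ Z^10, C_2 ≅ Z^10, C_3 ≅ Z^5.

The boundary map ∂_1: C_1 → C_0 maps an edge to its endpoints' difference, ∂[p,q] = q − p. For instance
  ∂[2,4] = [4] − [2].
As a 5×10 matrix over Z this has rank 4, with invariant factors (1,1,1,1).

∂_2: C_2 → C_1 sends each 2-simplex [p,q,r] to [q,r] − [p,r] + [p,q]. For instance
  ∂[0,3,4] = [3,4] − [0,4] + [0,3],
  ∂[1,2,4] = [2,4] − [1,4] + [1,2].
As a 10×10 matrix over Z this has rank 6, with invariant factors (1,1,1,1,1,1).

The boundary map ∂_3: C_3 → C_2 sends each 3-simplex σ to the alternating sum Σ_i (−1)^i (σ with its i-th vertex removed). For instance
  ∂[0,1,2,3] = [1,2,3] − [0,2,3] + [0,1,3] − [0,1,2],
  ∂[0,1,3,4] = [1,3,4] − [0,3,4] + [0,1,4] − [0,1,3].
The 10×5 boundary matrix has rank 4 and Smith normal form diag(1,1,1,1).

Now H_k = ker ∂_k / im ∂_{k+1}, so:

  H_1: rank ker ∂_1 − rank ∂_2 = (10 − 4) − 6 = 0, and the invariant factors of ∂_2 are all 1, so H_1 = 0.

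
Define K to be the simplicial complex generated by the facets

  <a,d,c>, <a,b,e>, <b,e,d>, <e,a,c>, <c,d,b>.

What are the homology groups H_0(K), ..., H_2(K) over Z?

Fix the vertex order a < b < c < d < e and write every simplex with vertices in increasing order. Then dim K = 2 and the simplices of K are:

  0-simplices (5): a, b, c, d, e
  1-simplices (10): ab, ac, ad, ae, bc, bd, be, cd, ce, de
  2-simplices (5): abe, acd, ace, bcd, bde

giving chain groups C_0 ≅ Z^5, C_1 ≅ Z^10, C_2 ≅ Z^5.

∂_1: C_1 → C_0 sends each edge [p,q] (with p < q) to q − p. For instance
  ∂bd = d − b.
The resulting 5×10 matrix has rank 4, and its Smith normal form has invariant factors (1,1,1,1).

Boundary ∂_2: C_2 → C_1 maps a triangle to the signed sum of its edges. For instance
  ∂bcd = cd − bd + bc,
  ∂acd = cd − ad + ac.
The resulting 10×5 matrix has rank 5, and its Smith normal form has invariant factors (1,1,1,1,1).

Reading off H_k = ker ∂_k / im ∂_{k+1}:

  H_0: rank C_0 − rank ∂_1 = 5 − 4 = 1, and the invariant factors of ∂_1 are all 1, so H_0 = Z.
  H_1: rank ker ∂_1 − rank ∂_2 = (10 − 4) − 5 = 1, and the invariant factors of ∂_2 are all 1, so H_1 = Z.
  H_2: rank ker ∂_2 − rank ∂_3 = (5 − 5) − 0 = 0, and there is no ∂_3, so H_2 = 0.

As a check, the Euler characteristic is 5 − 10 + 5 = 0, which agrees with 1 − 1 + 0 = 0.

H_0 = Z,  H_1 = Z,  H_2 = 0.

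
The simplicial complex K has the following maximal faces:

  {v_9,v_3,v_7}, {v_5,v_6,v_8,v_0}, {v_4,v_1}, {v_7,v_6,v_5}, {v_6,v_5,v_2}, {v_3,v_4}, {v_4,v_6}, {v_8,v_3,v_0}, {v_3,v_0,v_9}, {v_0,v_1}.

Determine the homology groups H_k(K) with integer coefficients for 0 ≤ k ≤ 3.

Take the total order v_0 < v_1 < v_2 < v_3 < v_4 < v_5 < v_6 < v_7 < v_8 < v_9 on the vertex set. Then K (dimension 3) consists of the simplices:

  0-simplices (10): [v_0], [v_1], [v_2], [v_3], [v_4], [v_5], [v_6], [v_7], [v_8], [v_9]
  1-simplices (20): (20 of them)
  2-simplices (9): [v_0,v_3,v_8], [v_0,v_3,v_9], [v_0,v_5,v_6], [v_0,v_5,v_8], [v_0,v_6,v_8], [v_2,v_5,v_6], [v_3,v_7,v_9], [v_5,v_6,v_7], [v_5,v_6,v_8]
  3-simplices (1): [v_0,v_5,v_6,v_8]

Hence C_0 ≅ Z^10, C_1 ≅ Z^20, C_2 ≅ Z^9, C_3 ≅ Z^1.

Boundary ∂_1: C_1 → C_0 is given by ∂[p,q] = [q] − [p]. For instance
  ∂[v_5,v_7] = [v_7] − [v_5].
The resulting 10×20 matrix has rank 9, and its Smith normal form has invariant factors (1,1,1,1,1,1,1,1,1).

The boundary map ∂_2: C_2 → C_1 acts by ∂[p,q,r] = [q,r] − [p,r] + [p,q]. For instance
  ∂[v_3,v_7,v_9] = [v_7,v_9] − [v_3,v_9] + [v_3,v_7],
  ∂[v_2,v_5,v_6] = [v_5,v_6] − [v_2,v_6] + [v_2,v_5].
As a 20×9 matrix over Z this has rank 8, with invariant factors (1,1,1,1,1,1,1,1).

∂_3: C_3 → C_2 sends each 3-simplex σ to the alternating sum Σ_i (−1)^i (σ with its i-th vertex removed). For instance
  ∂[v_0,v_5,v_6,v_8] = [v_5,v_6,v_8] − [v_0,v_6,v_8] + [v_0,v_5,v_8] − [v_0,v_5,v_6].
As a 9×1 matrix over Z this has rank 1, with invariant factors (1).

Now H_k = ker ∂_k / im ∂_{k+1}, so:

  H_0: rank C_0 − rank ∂_1 = 10 − 9 = 1, and the invariant factors of ∂_1 are all 1, so H_0 = Z.
  H_1: rank ker ∂_1 − rank ∂_2 = (20 − 9) − 8 = 3, and the invariant factors of ∂_2 are all 1, so H_1 = Z^3.
  H_2: rank ker ∂_2 − rank ∂_3 = (9 − 8) − 1 = 0, and the invariant factors of ∂_3 are all 1, so H_2 = 0.
  H_3: rank ker ∂_3 − rank ∂_4 = (1 − 1) − 0 = 0, and there is no ∂_4, so H_3 = 0.

H_0 ≅ Z,  H_1 ≅ Z^3,  H_2 = 0,  H_3 = 0.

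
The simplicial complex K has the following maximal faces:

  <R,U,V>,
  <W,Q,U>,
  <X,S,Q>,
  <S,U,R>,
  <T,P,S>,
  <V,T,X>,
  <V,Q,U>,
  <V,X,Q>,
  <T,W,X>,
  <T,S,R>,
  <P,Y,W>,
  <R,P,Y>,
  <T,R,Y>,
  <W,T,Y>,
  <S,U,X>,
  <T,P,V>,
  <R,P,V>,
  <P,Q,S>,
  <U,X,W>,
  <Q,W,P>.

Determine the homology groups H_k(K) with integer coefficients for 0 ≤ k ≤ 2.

Order the vertices as P < Q < R < S < T < U < V < W < X < Y. Listing each simplex with vertices in this order, K has dimension 2 with simplices:

  0-simplices (10): P, Q, R, S, T, U, V, W, X, Y
  1-simplices (30): PQ, PR, PS, PT, PV, PW, PY, QS, QU, QV, QW, QX, RS, RT, RU, RV, RY, ST, SU, SX, TV, TW, TX, TY, UV, UW, UX, VX, WX, WY
  2-simplices (20): PQS, PQW, PRV, PRY, PST, PTV, PWY, QSX, QUV, QUW, QVX, RST, RSU, RTY, RUV, SUX, TVX, TWX, TWY, UWX

giving chain groups C_0 ≅ Z^10, C_1 ≅ Z^30, C_2 ≅ Z^20.

The boundary map ∂_1: C_1 → C_0 maps an edge to its endpoints' difference, ∂[p,q] = q − p.
As a 10×30 matrix over Z this has rank 9, with invariant factors (1,1,1,1,1,1,1,1,1).

∂_2: C_2 → C_1 acts by ∂[p,q,r] = [q,r] − [p,r] + [p,q]. For instance
  ∂PQS = QS − PS + PQ,
  ∂PQW = QW − PW + PQ.
This gives a 30×20 integer matrix of rank 20; reducing to Smith normal form yields diagonal entries (1,1,1,1,1,1,1,1,1,1,1,1,1,1,1,1,1,1,1,2).

From H_k ≅ ker(∂_k) / im(∂_{k+1}) we obtain:

  H_0: rank C_0 − rank ∂_1 = 10 − 9 = 1, and the invariant factors of ∂_1 are all 1, so H_0 ≅ Z.
  H_1: rank ker ∂_1 − rank ∂_2 = (30 − 9) − 20 = 1, and ∂_2 has invariant factor 2 > 1, so H_1 ≅ Z ⊕ Z/2Z.
  H_2: rank ker ∂_2 − rank ∂_3 = (20 − 20) − 0 = 0, and there is no ∂_3, so H_2 ≅ 0.

As a check, the Euler characteristic is 10 − 30 + 20 = 0, which agrees with 1 − 1 + 0 = 0.

H_0 ≅ Z,  H_1 ≅ Z ⊕ Z/2Z,  H_2 = 0.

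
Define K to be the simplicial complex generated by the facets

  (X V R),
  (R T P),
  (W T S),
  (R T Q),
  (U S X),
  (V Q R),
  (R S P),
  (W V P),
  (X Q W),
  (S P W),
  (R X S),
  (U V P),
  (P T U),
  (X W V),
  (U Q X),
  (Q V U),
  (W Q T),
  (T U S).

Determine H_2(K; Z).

K has 9 vertices, 27 edges, 18 triangles.
rank ∂_2 = 18, rank ∂_3 = 0 ⇒ b_2 = 18 − 18 − 0 = 0. So H_2 = 0.

H_2 ≅ 0.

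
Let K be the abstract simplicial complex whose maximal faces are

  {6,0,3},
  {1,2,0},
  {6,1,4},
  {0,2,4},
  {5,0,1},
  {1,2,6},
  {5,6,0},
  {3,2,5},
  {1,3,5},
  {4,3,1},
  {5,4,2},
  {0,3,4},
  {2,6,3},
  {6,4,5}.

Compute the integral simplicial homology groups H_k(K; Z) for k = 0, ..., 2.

K has 7 vertices, 21 edges, 14 triangles.
rank ∂_0 = 0, rank ∂_1 = 6 ⇒ b_0 = 7 − 0 − 6 = 1; all invariant factors of ∂_1 are 1 so no torsion. So H_0 ≅ Z.
rank ∂_1 = 6, rank ∂_2 = 13 ⇒ b_1 = 21 − 6 − 13 = 2; all invariant factors of ∂_2 are 1 so no torsion. So H_1 ≅ Z^2.
rank ∂_2 = 13, rank ∂_3 = 0 ⇒ b_2 = 14 − 13 − 0 = 1. So H_2 ≅ Z.

H_0 = Z,  H_1 = Z^2,  H_2 = Z.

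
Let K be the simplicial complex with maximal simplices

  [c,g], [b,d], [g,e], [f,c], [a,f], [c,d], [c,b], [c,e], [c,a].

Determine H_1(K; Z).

Order the vertices as a < b < c < d < e < f < g. Listing each simplex with vertices in this order, K has dimension 1 with simplices:

  0-simplices (7): a, b, c, d, e, f, g
  1-simplices (9): ac, af, bc, bd, cd, ce, cf, cg, eg

so the chain groups are C_0 ≅ Z^7, C_1 ≅ Z^9.

∂_1: C_1 → C_0 maps an edge to its endpoints' difference, ∂[p,q] = q − p. For instance
  ∂cg = g − c.
This gives a 7×9 integer matrix of rank 6; reducing to Smith normal form yields diagonal entries (1,1,1,1,1,1).

Computing H_k = (kernel of ∂_k) / (image of ∂_{k+1}):

  H_1: rank ker ∂_1 − rank ∂_2 = (9 − 6) − 0 = 3, and there is no ∂_2, so H_1 = Z^3.

H_1 ≅ Z^3.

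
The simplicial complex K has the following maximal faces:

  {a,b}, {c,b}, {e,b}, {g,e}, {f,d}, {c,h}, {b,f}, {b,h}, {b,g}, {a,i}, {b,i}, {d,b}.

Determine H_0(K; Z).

Order the vertices as a < b < c < d < e < f < g < h < i. Listing each simplex with vertices in this order, K has dimension 1 with simplices:

  0-simplices (9): a, b, c, d, e, f, g, h, i
  1-simplices (12): ab, ai, bc, bd, be, bf, bg, bh, bi, ch, df, eg

so the chain groups are C_0 ≅ Z^9, C_1 ≅ Z^12.

Boundary ∂_1: C_1 → C_0 maps an edge to its endpoints' difference, ∂[p,q] = q − p.
The 9×12 boundary matrix has rank 8 and Smith normal form diag(1,1,1,1,1,1,1,1).

From H_k ≅ ker(∂_k) / im(∂_{k+1}) we obtain:

  H_0: rank C_0 − rank ∂_1 = 9 − 8 = 1, and the invariant factors of ∂_1 are all 1, so H_0 ≅ Z.

(K is a triangulation of a wedge of 4 circles.)

H_0 = Z.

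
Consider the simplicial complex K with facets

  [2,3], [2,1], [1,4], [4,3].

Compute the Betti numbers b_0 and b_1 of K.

We work with the vertex ordering 1 < 2 < 3 < 4. The simplices of K, each written with vertices in increasing order, are:

  0-simplices (4): [1], [2], [3], [4]
  1-simplices (4): [1,2], [1,4], [2,3], [3,4]

Hence C_0 ≅ Z^4, C_1 ≅ Z^4.

The boundary map ∂_1: C_1 → C_0 maps an edge to its endpoints' difference, ∂[p,q] = q − p. For instance
  ∂[1,2] = [2] − [1].
The 4×4 boundary matrix has rank 3 and Smith normal form diag(1,1,1).

From H_k ≅ ker(∂_k) / im(∂_{k+1}) we obtain:

  H_0: rank C_0 − rank ∂_1 = 4 − 3 = 1, and the invariant factors of ∂_1 are all 1, so H_0 ≅ Z.
  H_1: rank ker ∂_1 − rank ∂_2 = (4 − 3) − 0 = 1, and there is no ∂_2, so H_1 ≅ Z.

As a check, the Euler characteristic is 4 − 4 = 0, which agrees with 1 − 1 = 0.

Hence the Betti numbers are b_0 = 1, b_1 = 1.

b_0 = 1, b_1 = 1.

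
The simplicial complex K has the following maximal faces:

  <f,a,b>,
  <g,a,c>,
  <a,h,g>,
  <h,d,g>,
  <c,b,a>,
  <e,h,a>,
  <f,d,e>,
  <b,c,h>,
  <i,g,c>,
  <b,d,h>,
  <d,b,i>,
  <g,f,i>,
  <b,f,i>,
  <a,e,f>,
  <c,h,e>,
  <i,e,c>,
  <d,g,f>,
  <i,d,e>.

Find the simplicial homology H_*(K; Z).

H_0 ≅ Z,  H_1 ≅ Z ⊕ Z/2,  H_2 = 0.

We work with the vertex ordering a < b < c < d < e < f < g < h < i. The simplices of K, each written with vertices in increasing order, are:

  0-simplices (9): a, b, c, d, e, f, g, h, i
  1-simplices (27): ab, ac, ae, af, ag, ah, bc, bd, bf, bh, bi, ce, cg, ch, ci, de, df, dg, dh, di, ef, eh, ei, fg, fi, gh, gi
  2-simplices (18): abc, abf, acg, aef, aeh, agh, bch, bdh, bdi, bfi, ceh, cei, cgi, def, dei, dfg, dgh, fgi

giving chain groups C_0 ≅ Z^9, C_1 ≅ Z^27, C_2 ≅ Z^18.

Boundary ∂_1: C_1 → C_0 is given by ∂[p,q] = [q] − [p]. For instance
  ∂ah = h − a.
This gives a 9×27 integer matrix of rank 8; reducing to Smith normal form yields diagonal entries (1,1,1,1,1,1,1,1).

The boundary map ∂_2: C_2 → C_1 acts by ∂[p,q,r] = [q,r] − [p,r] + [p,q]. For instance
  ∂bdi = di − bi + bd,
  ∂def = ef − df + de.
As a 27×18 matrix over Z this has rank 18, with invariant factors (1,1,1,1,1,1,1,1,1,1,1,1,1,1,1,1,1,2).

Reading off H_k = ker ∂_k / im ∂_{k+1}:

  H_0: rank C_0 − rank ∂_1 = 9 − 8 = 1, and the invariant factors of ∂_1 are all 1, so H_0 = Z.
  H_1: rank ker ∂_1 − rank ∂_2 = (27 − 8) − 18 = 1, and ∂_2 has invariant factor 2 > 1, so H_1 = Z ⊕ Z/2.
  H_2: rank ker ∂_2 − rank ∂_3 = (18 − 18) − 0 = 0, and there is no ∂_3, so H_2 = 0.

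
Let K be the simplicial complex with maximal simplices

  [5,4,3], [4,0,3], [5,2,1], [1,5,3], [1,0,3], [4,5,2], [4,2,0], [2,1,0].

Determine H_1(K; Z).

H_1 = 0.

K has 6 vertices, 12 edges, 8 triangles.
rank ∂_1 = 5, rank ∂_2 = 7 ⇒ b_1 = 12 − 5 − 7 = 0; all invariant factors of ∂_2 are 1 so no torsion. So H_1 ≅ 0.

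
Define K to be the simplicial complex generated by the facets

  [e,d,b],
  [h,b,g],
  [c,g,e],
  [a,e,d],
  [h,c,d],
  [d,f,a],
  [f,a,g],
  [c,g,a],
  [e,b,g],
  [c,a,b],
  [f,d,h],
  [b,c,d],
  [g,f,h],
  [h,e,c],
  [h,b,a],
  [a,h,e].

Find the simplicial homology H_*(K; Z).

Order the vertices as a < b < c < d < e < f < g < h. Listing each simplex with vertices in this order, K has dimension 2 with simplices:

  0-simplices (8): a, b, c, d, e, f, g, h
  1-simplices (24): ab, ac, ad, ae, af, ag, ah, bc, bd, be, bg, bh, cd, ce, cg, ch, de, df, dh, eg, eh, fg, fh, gh
  2-simplices (16): abc, abh, acg, ade, adf, aeh, afg, bcd, bde, beg, bgh, cdh, ceg, ceh, dfh, fgh

Hence C_0 ≅ Z^8, C_1 ≅ Z^24, C_2 ≅ Z^16.

The boundary map ∂_1: C_1 → C_0 is given by ∂[p,q] = [q] − [p]. For instance
  ∂df = f − d.
The resulting 8×24 matrix has rank 7, and its Smith normal form has invariant factors (1,1,1,1,1,1,1).

Boundary ∂_2: C_2 → C_1 sends each 2-simplex [p,q,r] to [q,r] − [p,r] + [p,q]. For instance
  ∂ade = de − ae + ad,
  ∂bgh = gh − bh + bg.
The resulting 24×16 matrix has rank 15, and its Smith normal form has invariant factors (1,1,1,1,1,1,1,1,1,1,1,1,1,1,1).

Computing H_k = (kernel of ∂_k) / (image of ∂_{k+1}):

  H_0: rank C_0 − rank ∂_1 = 8 − 7 = 1, and the invariant factors of ∂_1 are all 1, so H_0 = Z.
  H_1: rank ker ∂_1 − rank ∂_2 = (24 − 7) − 15 = 2, and the invariant factors of ∂_2 are all 1, so H_1 = Z^2.
  H_2: rank ker ∂_2 − rank ∂_3 = (16 − 15) − 0 = 1, and there is no ∂_3, so H_2 = Z.

(K is a triangulation of the torus T^2.)

H_0 ≅ Z,  H_1 ≅ Z^2,  H_2 ≅ Z.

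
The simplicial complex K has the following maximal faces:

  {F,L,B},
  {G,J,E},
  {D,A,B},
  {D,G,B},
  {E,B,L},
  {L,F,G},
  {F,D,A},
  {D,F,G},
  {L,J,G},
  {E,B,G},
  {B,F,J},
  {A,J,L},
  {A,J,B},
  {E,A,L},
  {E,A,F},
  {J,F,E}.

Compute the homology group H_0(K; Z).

Take the total order A < B < D < E < F < G < J < L on the vertex set. Then K (dimension 2) consists of the simplices:

  0-simplices (8): A, B, D, E, F, G, J, L
  1-simplices (24): AB, AD, AE, AF, AJ, AL, BD, BE, BF, BG, BJ, BL, DF, DG, EF, EG, EJ, EL, FG, FJ, FL, GJ, GL, JL
  2-simplices (16): ABD, ABJ, ADF, AEF, AEL, AJL, BDG, BEG, BEL, BFJ, BFL, DFG, EFJ, EGJ, FGL, GJL

giving chain groups C_0 ≅ Z^8, C_1 ≅ Z^24, C_2 ≅ Z^16.

The boundary map ∂_1: C_1 → C_0 is given by ∂[p,q] = [q] − [p]. For instance
  ∂AD = D − A.
The resulting 8×24 matrix has rank 7, and its Smith normal form has invariant factors (1,1,1,1,1,1,1).

Boundary ∂_2: C_2 → C_1 acts by ∂[p,q,r] = [q,r] − [p,r] + [p,q]. For instance
  ∂BFL = FL − BL + BF,
  ∂BDG = DG − BG + BD.
This gives a 24×16 integer matrix of rank 15; reducing to Smith normal form yields diagonal entries (1,1,1,1,1,1,1,1,1,1,1,1,1,1,1).

From H_k ≅ ker(∂_k) / im(∂_{k+1}) we obtain:

  H_0: rank C_0 − rank ∂_1 = 8 − 7 = 1, and the invariant factors of ∂_1 are all 1, so H_0 = Z.

H_0 = Z.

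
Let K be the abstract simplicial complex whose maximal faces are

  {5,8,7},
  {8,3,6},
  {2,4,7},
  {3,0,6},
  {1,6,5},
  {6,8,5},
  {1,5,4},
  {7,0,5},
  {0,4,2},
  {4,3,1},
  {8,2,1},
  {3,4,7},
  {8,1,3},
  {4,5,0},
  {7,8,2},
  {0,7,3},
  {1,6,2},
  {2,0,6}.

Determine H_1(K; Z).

H_1 ≅ Z ⊕ Z/2.

K has 9 vertices, 27 edges, 18 triangles.
rank ∂_1 = 8, rank ∂_2 = 18 ⇒ b_1 = 27 − 8 − 18 = 1; ∂_2 has invariant factor(s) [2] giving torsion. So H_1 ≅ Z ⊕ Z/2.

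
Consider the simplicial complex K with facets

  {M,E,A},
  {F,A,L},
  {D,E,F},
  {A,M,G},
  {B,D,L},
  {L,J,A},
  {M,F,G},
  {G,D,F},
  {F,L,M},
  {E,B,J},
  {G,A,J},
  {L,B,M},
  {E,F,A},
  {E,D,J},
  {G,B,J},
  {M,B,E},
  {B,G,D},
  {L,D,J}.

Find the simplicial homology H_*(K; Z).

Order the vertices as A < B < D < E < F < G < J < L < M. Listing each simplex with vertices in this order, K has dimension 2 with simplices:

  0-simplices (9): A, B, D, E, F, G, J, L, M
  1-simplices (27): AE, AF, AG, AJ, AL, AM, BD, BE, BG, BJ, BL, BM, DE, DF, DG, DJ, DL, EF, EJ, EM, FG, FL, FM, GJ, GM, JL, LM
  2-simplices (18): AEF, AEM, AFL, AGJ, AGM, AJL, BDG, BDL, BEJ, BEM, BGJ, BLM, DEF, DEJ, DFG, DJL, FGM, FLM

so the chain groups are C_0 ≅ Z^9, C_1 ≅ Z^27, C_2 ≅ Z^18.

The boundary map ∂_1: C_1 → C_0 sends each edge [p,q] (with p < q) to q − p. For instance
  ∂DG = G − D.
The resulting 9×27 matrix has rank 8, and its Smith normal form has invariant factors (1,1,1,1,1,1,1,1).

Boundary ∂_2: C_2 → C_1 maps a triangle to the signed sum of its edges. For instance
  ∂BDG = DG − BG + BD,
  ∂BEJ = EJ − BJ + BE.
This gives a 27×18 integer matrix of rank 18; reducing to Smith normal form yields diagonal entries (1,1,1,1,1,1,1,1,1,1,1,1,1,1,1,1,1,2).

Now H_k = ker ∂_k / im ∂_{k+1}, so:

  H_0: rank C_0 − rank ∂_1 = 9 − 8 = 1, and the invariant factors of ∂_1 are all 1, so H_0 ≅ Z.
  H_1: rank ker ∂_1 − rank ∂_2 = (27 − 8) − 18 = 1, and ∂_2 has invariant factor 2 > 1, so H_1 ≅ Z ⊕ Z/2.
  H_2: rank ker ∂_2 − rank ∂_3 = (18 − 18) − 0 = 0, and there is no ∂_3, so H_2 ≅ 0.

As a check, the Euler characteristic is 9 − 27 + 18 = 0, which agrees with 1 − 1 + 0 = 0.
(K is a triangulation of the Klein bottle.)

H_0 ≅ Z,  H_1 ≅ Z ⊕ Z/2,  H_2 = 0.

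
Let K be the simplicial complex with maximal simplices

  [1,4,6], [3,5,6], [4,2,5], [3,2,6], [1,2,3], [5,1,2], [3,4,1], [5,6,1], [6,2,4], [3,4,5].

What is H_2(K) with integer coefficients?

We work with the vertex ordering 1 < 2 < 3 < 4 < 5 < 6. The simplices of K, each written with vertices in increasing order, are:

  0-simplices (6): [1], [2], [3], [4], [5], [6]
  1-simplices (15): [1,2], [1,3], [1,4], [1,5], [1,6], [2,3], [2,4], [2,5], [2,6], [3,4], [3,5], [3,6], [4,5], [4,6], [5,6]
  2-simplices (10): [1,2,3], [1,2,5], [1,3,4], [1,4,6], [1,5,6], [2,3,6], [2,4,5], [2,4,6], [3,4,5], [3,5,6]

giving chain groups C_0 ≅ Z^6, C_1 ≅ Z^15, C_2 ≅ Z^10.

The boundary map ∂_1: C_1 → C_0 is given by ∂[p,q] = [q] − [p].
This gives a 6×15 integer matrix of rank 5; reducing to Smith normal form yields diagonal entries (1,1,1,1,1).

∂_2: C_2 → C_1 maps a triangle to the signed sum of its edges. For instance
  ∂[1,2,5] = [2,5] − [1,5] + [1,2],
  ∂[1,3,4] = [3,4] − [1,4] + [1,3].
As a 15×10 matrix over Z this has rank 10, with invariant factors (1,1,1,1,1,1,1,1,1,2).

From H_k ≅ ker(∂_k) / im(∂_{k+1}) we obtain:

  H_2: rank ker ∂_2 − rank ∂_3 = (10 − 10) − 0 = 0, and there is no ∂_3, so H_2 ≅ 0.

H_2 = 0.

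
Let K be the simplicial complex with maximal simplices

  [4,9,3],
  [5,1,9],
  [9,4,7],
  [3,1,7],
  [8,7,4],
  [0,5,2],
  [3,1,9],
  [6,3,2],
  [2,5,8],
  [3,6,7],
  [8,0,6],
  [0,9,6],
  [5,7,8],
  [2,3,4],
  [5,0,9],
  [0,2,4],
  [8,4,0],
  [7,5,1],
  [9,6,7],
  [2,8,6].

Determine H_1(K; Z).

H_1 = Z ⊕ Z_2.

We work with the vertex ordering 0 < 1 < 2 < 3 < 4 < 5 < 6 < 7 < 8 < 9. The simplices of K, each written with vertices in increasing order, are:

  0-simplices (10): [0], [1], [2], [3], [4], [5], [6], [7], [8], [9]
  1-simplices (30): (30 of them)
  2-simplices (20): (20 of them)

so the chain groups are C_0 ≅ Z^10, C_1 ≅ Z^30, C_2 ≅ Z^20.

∂_1: C_1 → C_0 maps an edge to its endpoints' difference, ∂[p,q] = q − p. For instance
  ∂[3,9] = [9] − [3].
This gives a 10×30 integer matrix of rank 9; reducing to Smith normal form yields diagonal entries (1,1,1,1,1,1,1,1,1).

∂_2: C_2 → C_1 maps a triangle to the signed sum of its edges. For instance
  ∂[2,3,4] = [3,4] − [2,4] + [2,3],
  ∂[4,7,9] = [7,9] − [4,9] + [4,7].
The resulting 30×20 matrix has rank 20, and its Smith normal form has invariant factors (1,1,1,1,1,1,1,1,1,1,1,1,1,1,1,1,1,1,1,2).

Computing H_k = (kernel of ∂_k) / (image of ∂_{k+1}):

  H_1: rank ker ∂_1 − rank ∂_2 = (30 − 9) − 20 = 1, and ∂_2 has invariant factor 2 > 1, so H_1 ≅ Z ⊕ Z_2.

(K is a triangulation of the Klein bottle.)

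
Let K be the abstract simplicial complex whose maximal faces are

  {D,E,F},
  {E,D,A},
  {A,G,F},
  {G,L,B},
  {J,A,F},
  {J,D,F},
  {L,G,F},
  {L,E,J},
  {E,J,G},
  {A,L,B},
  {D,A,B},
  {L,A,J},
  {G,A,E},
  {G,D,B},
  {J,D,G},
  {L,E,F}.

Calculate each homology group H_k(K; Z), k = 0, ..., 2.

H_0 ≅ Z,  H_1 ≅ Z^2,  H_2 ≅ Z.

Fix the vertex order A < B < D < E < F < G < J < L and write every simplex with vertices in increasing order. Then dim K = 2 and the simplices of K are:

  0-simplices (8): A, B, D, E, F, G, J, L
  1-simplices (24): AB, AD, AE, AF, AG, AJ, AL, BD, BG, BL, DE, DF, DG, DJ, EF, EG, EJ, EL, FG, FJ, FL, GJ, GL, JL
  2-simplices (16): ABD, ABL, ADE, AEG, AFG, AFJ, AJL, BDG, BGL, DEF, DFJ, DGJ, EFL, EGJ, EJL, FGL

giving chain groups C_0 ≅ Z^8, C_1 ≅ Z^24, C_2 ≅ Z^16.

The boundary map ∂_1: C_1 → C_0 maps an edge to its endpoints' difference, ∂[p,q] = q − p. For instance
  ∂AJ = J − A.
As a 8×24 matrix over Z this has rank 7, with invariant factors (1,1,1,1,1,1,1).

The boundary map ∂_2: C_2 → C_1 acts by ∂[p,q,r] = [q,r] − [p,r] + [p,q]. For instance
  ∂ADE = DE − AE + AD,
  ∂DGJ = GJ − DJ + DG.
This gives a 24×16 integer matrix of rank 15; reducing to Smith normal form yields diagonal entries (1,1,1,1,1,1,1,1,1,1,1,1,1,1,1).

Now H_k = ker ∂_k / im ∂_{k+1}, so:

  H_0: rank C_0 − rank ∂_1 = 8 − 7 = 1, and the invariant factors of ∂_1 are all 1, so H_0 = Z.
  H_1: rank ker ∂_1 − rank ∂_2 = (24 − 7) − 15 = 2, and the invariant factors of ∂_2 are all 1, so H_1 = Z^2.
  H_2: rank ker ∂_2 − rank ∂_3 = (16 − 15) − 0 = 1, and there is no ∂_3, so H_2 = Z.

As a check, the Euler characteristic is 8 − 24 + 16 = 0, which agrees with 1 − 2 + 1 = 0.
(K is a triangulation of the torus T^2.)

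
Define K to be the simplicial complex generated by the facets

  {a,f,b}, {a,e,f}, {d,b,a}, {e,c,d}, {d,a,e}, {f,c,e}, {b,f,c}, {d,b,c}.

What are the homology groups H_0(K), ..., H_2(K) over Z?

H_0 = Z,  H_1 = 0,  H_2 = Z.

Fix the vertex order a < b < c < d < e < f and write every simplex with vertices in increasing order. Then dim K = 2 and the simplices of K are:

  0-simplices (6): a, b, c, d, e, f
  1-simplices (12): ab, ad, ae, af, bc, bd, bf, cd, ce, cf, de, ef
  2-simplices (8): abd, abf, ade, aef, bcd, bcf, cde, cef

giving chain groups C_0 ≅ Z^6, C_1 ≅ Z^12, C_2 ≅ Z^8.

The boundary map ∂_1: C_1 → C_0 is given by ∂[p,q] = [q] − [p]. For instance
  ∂ce = e − c.
As a 6×12 matrix over Z this has rank 5, with invariant factors (1,1,1,1,1).

∂_2: C_2 → C_1 maps a triangle to the signed sum of its edges. For instance
  ∂bcd = cd − bd + bc,
  ∂bcf = cf − bf + bc.
As a 12×8 matrix over Z this has rank 7, with invariant factors (1,1,1,1,1,1,1).

Computing H_k = (kernel of ∂_k) / (image of ∂_{k+1}):

  H_0: rank C_0 − rank ∂_1 = 6 − 5 = 1, and the invariant factors of ∂_1 are all 1, so H_0 = Z.
  H_1: rank ker ∂_1 − rank ∂_2 = (12 − 5) − 7 = 0, and the invariant factors of ∂_2 are all 1, so H_1 = 0.
  H_2: rank ker ∂_2 − rank ∂_3 = (8 − 7) − 0 = 1, and there is no ∂_3, so H_2 = Z.

As a check, the Euler characteristic is 6 − 12 + 8 = 2, which agrees with 1 − 0 + 1 = 2.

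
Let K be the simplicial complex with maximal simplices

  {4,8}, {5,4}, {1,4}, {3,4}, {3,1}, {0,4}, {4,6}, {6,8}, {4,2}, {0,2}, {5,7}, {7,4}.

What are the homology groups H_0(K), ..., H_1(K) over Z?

H_0 ≅ Z,  H_1 ≅ Z^4.

Order the vertices as 0 < 1 < 2 < 3 < 4 < 5 < 6 < 7 < 8. Listing each simplex with vertices in this order, K has dimension 1 with simplices:

  0-simplices (9): [0], [1], [2], [3], [4], [5], [6], [7], [8]
  1-simplices (12): [0,2], [0,4], [1,3], [1,4], [2,4], [3,4], [4,5], [4,6], [4,7], [4,8], [5,7], [6,8]

Hence C_0 ≅ Z^9, C_1 ≅ Z^12.

∂_1: C_1 → C_0 is given by ∂[p,q] = [q] − [p].
The 9×12 boundary matrix has rank 8 and Smith normal form diag(1,1,1,1,1,1,1,1).

Now H_k = ker ∂_k / im ∂_{k+1}, so:

  H_0: rank C_0 − rank ∂_1 = 9 − 8 = 1, and the invariant factors of ∂_1 are all 1, so H_0 ≅ Z.
  H_1: rank ker ∂_1 − rank ∂_2 = (12 − 8) − 0 = 4, and there is no ∂_2, so H_1 ≅ Z^4.

As a check, the Euler characteristic is 9 − 12 = -3, which agrees with 1 − 4 = -3.
(K is a triangulation of a wedge of 4 circles.)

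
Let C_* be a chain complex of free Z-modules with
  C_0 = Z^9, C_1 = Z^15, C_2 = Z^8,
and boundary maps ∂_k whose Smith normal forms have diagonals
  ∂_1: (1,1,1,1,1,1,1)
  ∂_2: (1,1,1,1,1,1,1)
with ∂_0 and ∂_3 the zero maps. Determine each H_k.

H_0 ≅ Z^2,  H_1 ≅ Z,  H_2 ≅ Z.

H_0: b_0 = 9 − 0 − 7 = 2; torsion from ∂_1 factors > 1: none. So H_0 ≅ Z^2.
H_1: b_1 = 15 − 7 − 7 = 1; torsion from ∂_2 factors > 1: none. So H_1 ≅ Z.
H_2: b_2 = 8 − 7 − 0 = 1; torsion from ∂_3 factors > 1: none. So H_2 ≅ Z.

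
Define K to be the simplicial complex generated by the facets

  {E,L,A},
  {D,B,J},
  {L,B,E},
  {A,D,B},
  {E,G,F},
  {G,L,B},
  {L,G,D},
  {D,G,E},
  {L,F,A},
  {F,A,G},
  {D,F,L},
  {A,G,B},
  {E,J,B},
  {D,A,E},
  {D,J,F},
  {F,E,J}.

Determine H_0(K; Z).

H_0 = Z.

Fix the vertex order A < B < D < E < F < G < J < L and write every simplex with vertices in increasing order. Then dim K = 2 and the simplices of K are:

  0-simplices (8): A, B, D, E, F, G, J, L
  1-simplices (24): AB, AD, AE, AF, AG, AL, BD, BE, BG, BJ, BL, DE, DF, DG, DJ, DL, EF, EG, EJ, EL, FG, FJ, FL, GL
  2-simplices (16): ABD, ABG, ADE, AEL, AFG, AFL, BDJ, BEJ, BEL, BGL, DEG, DFJ, DFL, DGL, EFG, EFJ

giving chain groups C_0 ≅ Z^8, C_1 ≅ Z^24, C_2 ≅ Z^16.

The boundary map ∂_1: C_1 → C_0 sends each edge [p,q] (with p < q) to q − p.
The 8×24 boundary matrix has rank 7 and Smith normal form diag(1,1,1,1,1,1,1).

∂_2: C_2 → C_1 acts by ∂[p,q,r] = [q,r] − [p,r] + [p,q]. For instance
  ∂BEJ = EJ − BJ + BE,
  ∂DEG = EG − DG + DE.
As a 24×16 matrix over Z this has rank 15, with invariant factors (1,1,1,1,1,1,1,1,1,1,1,1,1,1,1).

Computing H_k = (kernel of ∂_k) / (image of ∂_{k+1}):

  H_0: rank C_0 − rank ∂_1 = 8 − 7 = 1, and the invariant factors of ∂_1 are all 1, so H_0 ≅ Z.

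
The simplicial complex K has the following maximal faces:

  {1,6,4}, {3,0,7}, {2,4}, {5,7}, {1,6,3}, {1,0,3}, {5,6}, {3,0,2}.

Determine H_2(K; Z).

H_2 ≅ 0.

Order the vertices as 0 < 1 < 2 < 3 < 4 < 5 < 6 < 7. Listing each simplex with vertices in this order, K has dimension 2 with simplices:

  0-simplices (8): [0], [1], [2], [3], [4], [5], [6], [7]
  1-simplices (14): [0,1], [0,2], [0,3], [0,7], [1,3], [1,4], [1,6], [2,3], [2,4], [3,6], [3,7], [4,6], [5,6], [5,7]
  2-simplices (5): [0,1,3], [0,2,3], [0,3,7], [1,3,6], [1,4,6]

so the chain groups are C_0 ≅ Z^8, C_1 ≅ Z^14, C_2 ≅ Z^5.

The boundary map ∂_1: C_1 → C_0 is given by ∂[p,q] = [q] − [p].
This gives a 8×14 integer matrix of rank 7; reducing to Smith normal form yields diagonal entries (1,1,1,1,1,1,1).

∂_2: C_2 → C_1 maps a triangle to the signed sum of its edges. For instance
  ∂[0,2,3] = [2,3] − [0,3] + [0,2],
  ∂[0,1,3] = [1,3] − [0,3] + [0,1].
The 14×5 boundary matrix has rank 5 and Smith normal form diag(1,1,1,1,1).

From H_k ≅ ker(∂_k) / im(∂_{k+1}) we obtain:

  H_2: rank ker ∂_2 − rank ∂_3 = (5 − 5) − 0 = 0, and there is no ∂_3, so H_2 ≅ 0.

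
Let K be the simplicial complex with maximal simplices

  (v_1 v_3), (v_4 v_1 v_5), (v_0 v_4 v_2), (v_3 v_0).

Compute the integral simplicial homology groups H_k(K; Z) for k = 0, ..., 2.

Take the total order v_0 < v_1 < v_2 < v_3 < v_4 < v_5 on the vertex set. Then K (dimension 2) consists of the simplices:

  0-simplices (6): [v_0], [v_1], [v_2], [v_3], [v_4], [v_5]
  1-simplices (8): [v_0,v_2], [v_0,v_3], [v_0,v_4], [v_1,v_3], [v_1,v_4], [v_1,v_5], [v_2,v_4], [v_4,v_5]
  2-simplices (2): [v_0,v_2,v_4], [v_1,v_4,v_5]

Hence C_0 ≅ Z^6, C_1 ≅ Z^8, C_2 ≅ Z^2.

Boundary ∂_1: C_1 → C_0 sends each edge [p,q] (with p < q) to q − p.
As a 6×8 matrix over Z this has rank 5, with invariant factors (1,1,1,1,1).

The boundary map ∂_2: C_2 → C_1 sends each 2-simplex [p,q,r] to [q,r] − [p,r] + [p,q]. For instance
  ∂[v_0,v_2,v_4] = [v_2,v_4] − [v_0,v_4] + [v_0,v_2],
  ∂[v_1,v_4,v_5] = [v_4,v_5] − [v_1,v_5] + [v_1,v_4].
The 8×2 boundary matrix has rank 2 and Smith normal form diag(1,1).

From H_k ≅ ker(∂_k) / im(∂_{k+1}) we obtain:

  H_0: rank C_0 − rank ∂_1 = 6 − 5 = 1, and the invariant factors of ∂_1 are all 1, so H_0 = Z.
  H_1: rank ker ∂_1 − rank ∂_2 = (8 − 5) − 2 = 1, and the invariant factors of ∂_2 are all 1, so H_1 = Z.
  H_2: rank ker ∂_2 − rank ∂_3 = (2 − 2) − 0 = 0, and there is no ∂_3, so H_2 = 0.

As a check, the Euler characteristic is 6 − 8 + 2 = 0, which agrees with 1 − 1 + 0 = 0.

H_0 = Z,  H_1 = Z,  H_2 = 0.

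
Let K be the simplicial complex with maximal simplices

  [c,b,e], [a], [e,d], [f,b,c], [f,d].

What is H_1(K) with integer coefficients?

Take the total order a < b < c < d < e < f on the vertex set. Then K (dimension 2) consists of the simplices:

  0-simplices (6): a, b, c, d, e, f
  1-simplices (7): bc, be, bf, ce, cf, de, df
  2-simplices (2): bce, bcf

giving chain groups C_0 ≅ Z^6, C_1 ≅ Z^7, C_2 ≅ Z^2.

The boundary map ∂_1: C_1 → C_0 sends each edge [p,q] (with p < q) to q − p. For instance
  ∂bc = c − b.
The resulting 6×7 matrix has rank 4, and its Smith normal form has invariant factors (1,1,1,1).

Boundary ∂_2: C_2 → C_1 sends each 2-simplex [p,q,r] to [q,r] − [p,r] + [p,q]. For instance
  ∂bce = ce − be + bc,
  ∂bcf = cf − bf + bc.
The resulting 7×2 matrix has rank 2, and its Smith normal form has invariant factors (1,1).

From H_k ≅ ker(∂_k) / im(∂_{k+1}) we obtain:

  H_1: rank ker ∂_1 − rank ∂_2 = (7 − 4) − 2 = 1, and the invariant factors of ∂_2 are all 1, so H_1 = Z.

H_1 = Z.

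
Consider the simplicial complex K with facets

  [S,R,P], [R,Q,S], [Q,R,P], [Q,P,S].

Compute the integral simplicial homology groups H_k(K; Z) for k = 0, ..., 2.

H_0 ≅ Z,  H_1 = 0,  H_2 ≅ Z.

We work with the vertex ordering P < Q < R < S. The simplices of K, each written with vertices in increasing order, are:

  0-simplices (4): P, Q, R, S
  1-simplices (6): PQ, PR, PS, QR, QS, RS
  2-simplices (4): PQR, PQS, PRS, QRS

Hence C_0 ≅ Z^4, C_1 ≅ Z^6, C_2 ≅ Z^4.

The boundary map ∂_1: C_1 → C_0 sends each edge [p,q] (with p < q) to q − p. For instance
  ∂RS = S − R.
As a 4×6 matrix over Z this has rank 3, with invariant factors (1,1,1).

∂_2: C_2 → C_1 acts by ∂[p,q,r] = [q,r] − [p,r] + [p,q]. For instance
  ∂QRS = RS − QS + QR,
  ∂PQR = QR − PR + PQ.
The 6×4 boundary matrix has rank 3 and Smith normal form diag(1,1,1).

From H_k ≅ ker(∂_k) / im(∂_{k+1}) we obtain:

  H_0: rank C_0 − rank ∂_1 = 4 − 3 = 1, and the invariant factors of ∂_1 are all 1, so H_0 = Z.
  H_1: rank ker ∂_1 − rank ∂_2 = (6 − 3) − 3 = 0, and the invariant factors of ∂_2 are all 1, so H_1 = 0.
  H_2: rank ker ∂_2 − rank ∂_3 = (4 − 3) − 0 = 1, and there is no ∂_3, so H_2 = Z.

As a check, the Euler characteristic is 4 − 6 + 4 = 2, which agrees with 1 − 0 + 1 = 2.
(K is a triangulation of the 2-sphere S^2.)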